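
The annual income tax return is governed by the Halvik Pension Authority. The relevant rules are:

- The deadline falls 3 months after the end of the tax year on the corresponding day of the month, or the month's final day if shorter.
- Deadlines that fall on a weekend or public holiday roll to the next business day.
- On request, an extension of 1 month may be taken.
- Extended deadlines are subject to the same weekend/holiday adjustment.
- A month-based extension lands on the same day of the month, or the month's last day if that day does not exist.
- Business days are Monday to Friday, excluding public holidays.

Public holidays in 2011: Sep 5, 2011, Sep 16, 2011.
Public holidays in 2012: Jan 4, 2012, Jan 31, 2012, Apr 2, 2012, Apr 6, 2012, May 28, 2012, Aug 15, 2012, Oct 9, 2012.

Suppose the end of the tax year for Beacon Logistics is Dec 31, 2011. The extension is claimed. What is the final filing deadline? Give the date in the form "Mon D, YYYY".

May 3, 2012

Moving 3 months forward from Dec 31, 2011 on the corresponding day gives Mar 31, 2012.
Mar 31, 2012 falls on a Saturday. Rolling to the next business day gives Apr 3, 2012, a Tuesday.
Applying the 1 month extension: 1 month after Apr 3, 2012 is May 3, 2012.
May 3, 2012 (Thursday) is already a business day.
The final due date is May 3, 2012.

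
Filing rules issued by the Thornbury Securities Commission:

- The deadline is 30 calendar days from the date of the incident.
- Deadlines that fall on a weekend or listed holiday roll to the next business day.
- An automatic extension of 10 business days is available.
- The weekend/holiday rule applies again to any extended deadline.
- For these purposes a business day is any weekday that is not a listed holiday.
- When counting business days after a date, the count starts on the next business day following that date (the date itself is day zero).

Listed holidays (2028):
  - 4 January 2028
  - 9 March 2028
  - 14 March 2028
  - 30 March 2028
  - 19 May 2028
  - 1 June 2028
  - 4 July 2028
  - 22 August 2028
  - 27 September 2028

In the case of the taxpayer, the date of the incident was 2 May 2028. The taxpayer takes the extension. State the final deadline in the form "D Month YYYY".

16 June 2028

Trigger date 2 May 2028 + 30 calendar days = 1 June 2028.
1 June 2028 is a listed holiday; the next business day is 2 June 2028 (Friday).
The 10-business-day extension runs from 2 June 2028 to 16 June 2028.
Since 16 June 2028 is a Friday and not a holiday, the date is unchanged.
Deadline: 16 June 2028.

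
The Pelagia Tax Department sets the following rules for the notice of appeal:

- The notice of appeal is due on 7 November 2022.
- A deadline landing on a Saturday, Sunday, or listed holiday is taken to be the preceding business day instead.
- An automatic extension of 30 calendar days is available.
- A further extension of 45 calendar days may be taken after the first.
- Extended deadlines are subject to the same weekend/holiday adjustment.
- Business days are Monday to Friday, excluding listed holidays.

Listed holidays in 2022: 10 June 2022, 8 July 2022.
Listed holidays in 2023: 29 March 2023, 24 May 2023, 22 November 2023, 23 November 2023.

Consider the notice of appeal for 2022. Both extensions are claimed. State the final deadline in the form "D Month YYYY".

The statutory due date is 7 November 2022.
Since 7 November 2022 is a Monday and not a holiday, the date is unchanged.
Applying the 30-calendar-day extension: 7 November 2022 + 30 days = 7 December 2022.
7 December 2022 is a Wednesday and not a listed holiday, so it stands.
With the 45-day extension, 7 December 2022 becomes 21 January 2023.
21 January 2023 is a Saturday, so it moves to the preceding business day, 20 January 2023 (Friday).
Final deadline: 20 January 2023.

20 January 2023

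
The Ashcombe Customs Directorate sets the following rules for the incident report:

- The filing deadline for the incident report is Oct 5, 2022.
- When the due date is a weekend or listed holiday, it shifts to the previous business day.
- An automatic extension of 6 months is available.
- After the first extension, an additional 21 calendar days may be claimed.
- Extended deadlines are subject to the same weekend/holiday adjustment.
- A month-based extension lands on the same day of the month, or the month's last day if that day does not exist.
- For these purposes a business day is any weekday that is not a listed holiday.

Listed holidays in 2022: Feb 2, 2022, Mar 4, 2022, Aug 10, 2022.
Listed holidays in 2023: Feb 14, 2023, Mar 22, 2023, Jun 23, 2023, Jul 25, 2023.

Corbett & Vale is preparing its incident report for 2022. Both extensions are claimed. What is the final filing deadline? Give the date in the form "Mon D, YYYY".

Start from the fixed due date, Oct 5, 2022.
Oct 5, 2022 is a Wednesday and not a listed holiday, so it stands.
Add 6 months to Oct 5, 2022: Apr 5, 2023.
Apr 5, 2023 is a Wednesday and not a listed holiday, so it stands.
Add the 21 calendar-day extension to Apr 5, 2023: Apr 26, 2023.
Apr 26, 2023 is a Wednesday and not a listed holiday, so it stands.
Final deadline: Apr 26, 2023.

Apr 26, 2023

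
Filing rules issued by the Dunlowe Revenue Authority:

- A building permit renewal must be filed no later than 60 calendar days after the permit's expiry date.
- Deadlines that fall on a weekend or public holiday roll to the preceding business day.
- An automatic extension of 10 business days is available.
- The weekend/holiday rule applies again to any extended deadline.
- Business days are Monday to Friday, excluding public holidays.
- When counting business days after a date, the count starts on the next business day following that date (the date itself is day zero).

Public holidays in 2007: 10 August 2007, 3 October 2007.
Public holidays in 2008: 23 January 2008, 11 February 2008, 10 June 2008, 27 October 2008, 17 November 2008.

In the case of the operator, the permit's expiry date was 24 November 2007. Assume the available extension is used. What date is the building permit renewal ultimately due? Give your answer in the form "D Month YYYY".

Trigger date 24 November 2007 + 60 calendar days = 23 January 2008.
23 January 2008 falls on a listed holiday. Rolling to the preceding business day gives 22 January 2008, a Tuesday.
The 10-business-day extension runs from 22 January 2008 to 6 February 2008.
6 February 2008 is a Wednesday and not a listed holiday, so it stands.
The final due date is 6 February 2008.

6 February 2008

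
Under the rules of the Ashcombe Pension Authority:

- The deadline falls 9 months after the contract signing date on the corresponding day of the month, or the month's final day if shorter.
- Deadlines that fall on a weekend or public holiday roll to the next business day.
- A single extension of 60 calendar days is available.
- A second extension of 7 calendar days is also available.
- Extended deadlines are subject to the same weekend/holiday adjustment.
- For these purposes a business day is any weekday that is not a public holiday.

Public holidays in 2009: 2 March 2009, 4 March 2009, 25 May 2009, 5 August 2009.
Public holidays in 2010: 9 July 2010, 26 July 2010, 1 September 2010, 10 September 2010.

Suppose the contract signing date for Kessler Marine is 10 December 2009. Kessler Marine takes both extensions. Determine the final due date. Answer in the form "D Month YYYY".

19 November 2010

9 months after 10 December 2009, on the same day of the month, is 10 September 2010.
10 September 2010 is a listed holiday, so it moves to the next business day, 13 September 2010 (Monday).
The 60-calendar-day extension moves the deadline from 13 September 2010 to 12 November 2010.
12 November 2010 is a Friday and not a listed holiday, so it stands.
The 7-calendar-day extension moves the deadline from 12 November 2010 to 19 November 2010.
Since 19 November 2010 is a Friday and not a holiday, the date is unchanged.
Final deadline: 19 November 2010.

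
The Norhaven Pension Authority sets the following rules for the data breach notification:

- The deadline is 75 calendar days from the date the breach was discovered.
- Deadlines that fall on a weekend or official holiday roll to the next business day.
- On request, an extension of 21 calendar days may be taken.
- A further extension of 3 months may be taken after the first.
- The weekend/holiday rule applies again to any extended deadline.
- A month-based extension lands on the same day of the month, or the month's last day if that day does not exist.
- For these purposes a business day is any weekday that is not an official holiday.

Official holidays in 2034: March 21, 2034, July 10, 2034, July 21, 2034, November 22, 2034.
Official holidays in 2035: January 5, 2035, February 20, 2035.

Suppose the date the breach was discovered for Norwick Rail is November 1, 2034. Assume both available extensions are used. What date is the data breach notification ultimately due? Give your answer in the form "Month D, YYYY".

Adding 75 calendar days to November 1, 2034 gives January 15, 2035.
January 15, 2035 is a Monday and not a listed holiday, so it stands.
The 21-calendar-day extension moves the deadline from January 15, 2035 to February 5, 2035.
February 5, 2035 falls on a Monday, which is a business day, so no adjustment is needed.
Add 3 months to February 5, 2035: May 5, 2035.
May 5, 2035 is a Saturday, so it moves to the next business day, May 7, 2035 (Monday).
Deadline: May 7, 2035.

May 7, 2035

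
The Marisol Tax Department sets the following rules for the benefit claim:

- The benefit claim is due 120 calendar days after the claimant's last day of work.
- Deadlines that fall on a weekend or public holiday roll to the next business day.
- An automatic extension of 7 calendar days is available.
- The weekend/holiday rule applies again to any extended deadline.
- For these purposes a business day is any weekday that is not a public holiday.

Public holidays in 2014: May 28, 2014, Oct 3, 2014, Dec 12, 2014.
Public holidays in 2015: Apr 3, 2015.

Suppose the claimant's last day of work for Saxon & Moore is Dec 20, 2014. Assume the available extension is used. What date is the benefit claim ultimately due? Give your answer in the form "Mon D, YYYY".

From Dec 20, 2014, 120 calendar days later is Apr 19, 2015.
Apr 19, 2015 is a Sunday; the next business day is Apr 20, 2015 (Monday).
With the 7-day extension, Apr 20, 2015 becomes Apr 27, 2015.
Apr 27, 2015 (Monday) is already a business day.
So the filing is due Apr 27, 2015.

Apr 27, 2015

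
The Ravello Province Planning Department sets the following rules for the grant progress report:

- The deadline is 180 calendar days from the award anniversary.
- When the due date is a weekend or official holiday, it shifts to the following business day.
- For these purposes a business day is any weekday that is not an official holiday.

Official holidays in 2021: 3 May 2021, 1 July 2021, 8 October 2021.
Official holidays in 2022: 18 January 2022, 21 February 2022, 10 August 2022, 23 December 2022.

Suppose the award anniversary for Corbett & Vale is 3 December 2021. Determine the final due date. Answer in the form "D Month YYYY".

From 3 December 2021, 180 calendar days later is 1 June 2022.
1 June 2022 (Wednesday) is already a business day.
Final deadline: 1 June 2022.

1 June 2022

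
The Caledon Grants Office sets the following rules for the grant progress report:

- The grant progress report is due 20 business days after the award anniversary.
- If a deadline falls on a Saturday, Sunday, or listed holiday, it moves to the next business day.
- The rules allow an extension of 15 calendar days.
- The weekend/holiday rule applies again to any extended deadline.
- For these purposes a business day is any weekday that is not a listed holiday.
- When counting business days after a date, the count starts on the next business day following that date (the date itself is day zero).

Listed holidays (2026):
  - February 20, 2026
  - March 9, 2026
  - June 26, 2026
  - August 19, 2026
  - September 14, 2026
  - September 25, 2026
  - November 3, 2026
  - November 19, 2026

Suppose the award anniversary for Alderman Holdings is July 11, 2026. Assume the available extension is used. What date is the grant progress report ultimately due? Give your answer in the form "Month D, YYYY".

August 24, 2026

20 business days after July 11, 2026, excluding weekends and holidays, is August 7, 2026.
August 7, 2026 is a Friday and not a listed holiday, so it stands.
With the 15-day extension, August 7, 2026 becomes August 22, 2026.
August 22, 2026 is a Saturday, so it moves to the next business day, August 24, 2026 (Monday).
Deadline: August 24, 2026.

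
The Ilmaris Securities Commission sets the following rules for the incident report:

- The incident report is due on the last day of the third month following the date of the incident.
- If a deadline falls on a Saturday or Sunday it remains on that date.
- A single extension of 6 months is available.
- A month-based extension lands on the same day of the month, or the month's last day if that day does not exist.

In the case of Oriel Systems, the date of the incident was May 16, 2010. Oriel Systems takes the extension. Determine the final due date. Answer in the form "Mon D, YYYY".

3 months after May 16, 2010 falls in August 2010; the last day of that month is Aug 31, 2010.
No adjustment is made for weekends or holidays, so Aug 31, 2010 stands.
Applying the 6 months extension: 6 months after Aug 31, 2010 is Feb 28, 2011 (day 31 does not exist in February, so the month's last day is used).
No adjustment is made for weekends or holidays, so Feb 28, 2011 stands.
So the filing is due Feb 28, 2011.

Feb 28, 2011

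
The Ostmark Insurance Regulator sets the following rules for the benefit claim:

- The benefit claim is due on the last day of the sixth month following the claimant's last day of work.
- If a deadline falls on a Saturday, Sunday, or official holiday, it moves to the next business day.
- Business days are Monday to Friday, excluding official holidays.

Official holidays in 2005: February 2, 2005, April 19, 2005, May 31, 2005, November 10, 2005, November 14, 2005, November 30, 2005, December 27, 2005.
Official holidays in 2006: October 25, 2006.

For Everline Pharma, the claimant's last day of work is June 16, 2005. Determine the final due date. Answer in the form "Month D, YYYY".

6 months after June 16, 2005 falls in December 2005; the last day of that month is December 31, 2005.
December 31, 2005 falls on a Saturday. Rolling to the next business day gives January 2, 2006, a Monday.
The final due date is January 2, 2006.

January 2, 2006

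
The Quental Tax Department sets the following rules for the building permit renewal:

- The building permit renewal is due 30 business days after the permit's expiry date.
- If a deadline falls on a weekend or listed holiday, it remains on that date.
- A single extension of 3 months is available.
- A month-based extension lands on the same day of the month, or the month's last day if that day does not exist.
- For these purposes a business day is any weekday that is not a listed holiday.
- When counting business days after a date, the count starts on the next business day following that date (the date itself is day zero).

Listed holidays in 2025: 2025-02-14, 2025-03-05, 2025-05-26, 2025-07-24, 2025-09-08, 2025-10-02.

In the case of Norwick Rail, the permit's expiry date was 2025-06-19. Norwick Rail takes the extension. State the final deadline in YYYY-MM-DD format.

2025-11-01

30 business days after 2025-06-19, excluding weekends and holidays, is 2025-08-01.
No adjustment is made for weekends or holidays, so 2025-08-01 stands.
The 3 months extension carries 2025-08-01 to 2025-11-01.
2025-11-01 falls on a Saturday. The rules make no weekend/holiday allowance, so it remains 2025-11-01.
Deadline: 2025-11-01.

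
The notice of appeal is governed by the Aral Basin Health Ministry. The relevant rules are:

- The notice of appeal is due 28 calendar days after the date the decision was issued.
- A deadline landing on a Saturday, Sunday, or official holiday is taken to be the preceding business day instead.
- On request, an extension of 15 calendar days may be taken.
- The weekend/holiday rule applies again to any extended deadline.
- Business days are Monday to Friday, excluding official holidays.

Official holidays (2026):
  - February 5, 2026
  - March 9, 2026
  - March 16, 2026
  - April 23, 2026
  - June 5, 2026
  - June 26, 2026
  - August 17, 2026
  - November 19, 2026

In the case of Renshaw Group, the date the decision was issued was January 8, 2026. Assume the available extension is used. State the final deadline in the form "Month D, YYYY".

Adding 28 calendar days to January 8, 2026 gives February 5, 2026.
February 5, 2026 is a listed holiday; the preceding business day is February 4, 2026 (Wednesday).
Applying the 15-calendar-day extension: February 4, 2026 + 15 days = February 19, 2026.
Since February 19, 2026 is a Thursday and not a holiday, the date is unchanged.
The final due date is February 19, 2026.

February 19, 2026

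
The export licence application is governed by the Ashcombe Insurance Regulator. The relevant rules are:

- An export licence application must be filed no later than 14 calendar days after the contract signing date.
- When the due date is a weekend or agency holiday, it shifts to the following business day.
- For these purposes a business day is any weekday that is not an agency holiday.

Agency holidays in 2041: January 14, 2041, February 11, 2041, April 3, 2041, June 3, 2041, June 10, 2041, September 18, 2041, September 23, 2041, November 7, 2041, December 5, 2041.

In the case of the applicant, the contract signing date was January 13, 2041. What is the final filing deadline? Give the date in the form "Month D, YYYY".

January 28, 2041

Adding 14 calendar days to January 13, 2041 gives January 27, 2041.
Because January 27, 2041 is a Sunday, the deadline becomes January 28, 2041 (Monday).
Final deadline: January 28, 2041.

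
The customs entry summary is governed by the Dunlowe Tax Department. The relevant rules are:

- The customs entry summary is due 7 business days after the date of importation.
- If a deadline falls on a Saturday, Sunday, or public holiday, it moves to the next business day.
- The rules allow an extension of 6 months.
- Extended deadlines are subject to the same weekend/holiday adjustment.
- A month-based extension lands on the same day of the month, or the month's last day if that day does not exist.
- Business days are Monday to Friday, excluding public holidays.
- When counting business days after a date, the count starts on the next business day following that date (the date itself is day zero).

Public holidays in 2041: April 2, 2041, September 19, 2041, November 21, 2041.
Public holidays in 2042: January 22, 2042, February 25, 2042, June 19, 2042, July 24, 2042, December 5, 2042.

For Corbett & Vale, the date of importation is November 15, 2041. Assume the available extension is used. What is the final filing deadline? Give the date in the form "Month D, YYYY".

May 27, 2042

Counting 7 business days after November 15, 2041 (skipping weekends and listed holidays) reaches November 27, 2041.
Since November 27, 2041 is a Wednesday and not a holiday, the date is unchanged.
Applying the 6 months extension: 6 months after November 27, 2041 is May 27, 2042.
May 27, 2042 falls on a Tuesday, which is a business day, so no adjustment is needed.
Deadline: May 27, 2042.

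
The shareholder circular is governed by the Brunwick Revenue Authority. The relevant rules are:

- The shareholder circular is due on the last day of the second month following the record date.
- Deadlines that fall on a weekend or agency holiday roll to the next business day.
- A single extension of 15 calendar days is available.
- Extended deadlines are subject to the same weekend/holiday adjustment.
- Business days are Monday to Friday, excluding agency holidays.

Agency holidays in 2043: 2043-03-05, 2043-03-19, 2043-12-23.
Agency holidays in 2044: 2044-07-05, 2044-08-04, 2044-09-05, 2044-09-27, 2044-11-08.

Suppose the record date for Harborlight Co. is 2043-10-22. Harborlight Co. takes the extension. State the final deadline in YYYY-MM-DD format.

2 months after 2043-10-22 is December 2043; that month ends on 2043-12-31.
2043-12-31 (Thursday) is already a business day.
With the 15-day extension, 2043-12-31 becomes 2044-01-15.
Since 2044-01-15 is a Friday and not a holiday, the date is unchanged.
Deadline: 2044-01-15.

2044-01-15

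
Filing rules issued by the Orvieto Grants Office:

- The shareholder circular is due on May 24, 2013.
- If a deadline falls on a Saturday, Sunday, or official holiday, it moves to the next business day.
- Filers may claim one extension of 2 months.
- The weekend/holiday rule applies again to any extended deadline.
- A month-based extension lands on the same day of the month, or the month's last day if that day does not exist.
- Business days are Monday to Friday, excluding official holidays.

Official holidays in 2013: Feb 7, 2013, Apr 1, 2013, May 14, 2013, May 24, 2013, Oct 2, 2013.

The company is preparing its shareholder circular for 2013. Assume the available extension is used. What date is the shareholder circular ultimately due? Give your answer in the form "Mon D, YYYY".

Jul 29, 2013

The stated deadline is May 24, 2013.
May 24, 2013 falls on a listed holiday. Rolling to the next business day gives May 27, 2013, a Monday.
Add 2 months to May 27, 2013: Jul 27, 2013.
Because Jul 27, 2013 is a Saturday, the deadline becomes Jul 29, 2013 (Monday).
Deadline: Jul 29, 2013.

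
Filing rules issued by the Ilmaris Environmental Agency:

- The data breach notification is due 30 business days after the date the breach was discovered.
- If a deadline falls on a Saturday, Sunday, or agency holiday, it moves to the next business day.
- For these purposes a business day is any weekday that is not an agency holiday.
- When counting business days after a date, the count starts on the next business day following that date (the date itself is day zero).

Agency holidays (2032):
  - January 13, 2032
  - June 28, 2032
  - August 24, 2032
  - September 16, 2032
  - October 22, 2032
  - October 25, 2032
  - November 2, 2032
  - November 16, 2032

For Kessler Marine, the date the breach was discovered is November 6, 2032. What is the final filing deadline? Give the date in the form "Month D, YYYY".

30 business days after November 6, 2032, excluding weekends and holidays, is December 20, 2032.
December 20, 2032 falls on a Monday, which is a business day, so no adjustment is needed.
Deadline: December 20, 2032.

December 20, 2032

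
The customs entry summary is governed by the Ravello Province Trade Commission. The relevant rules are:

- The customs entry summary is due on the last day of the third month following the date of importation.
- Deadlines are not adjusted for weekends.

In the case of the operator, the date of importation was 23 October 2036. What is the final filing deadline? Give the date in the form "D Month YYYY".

31 January 2037

3 months after 23 October 2036 is January 2037; that month ends on 31 January 2037.
31 January 2037 is a Saturday; no weekend or holiday adjustment applies.
Final deadline: 31 January 2037.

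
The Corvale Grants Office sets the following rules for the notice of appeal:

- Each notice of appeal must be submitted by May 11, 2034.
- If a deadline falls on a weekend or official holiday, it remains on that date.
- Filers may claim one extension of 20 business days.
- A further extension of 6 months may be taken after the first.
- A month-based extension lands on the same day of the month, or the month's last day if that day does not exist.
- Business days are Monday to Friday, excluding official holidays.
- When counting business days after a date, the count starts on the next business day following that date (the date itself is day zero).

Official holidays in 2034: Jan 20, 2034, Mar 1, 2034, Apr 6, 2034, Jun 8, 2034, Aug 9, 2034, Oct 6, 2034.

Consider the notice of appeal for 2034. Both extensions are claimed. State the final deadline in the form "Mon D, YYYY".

Dec 9, 2034

The statutory due date is May 11, 2034.
No adjustment is made for weekends or holidays, so May 11, 2034 stands.
Counting 20 further business days from May 11, 2034 reaches Jun 9, 2034.
No adjustment is made for weekends or holidays, so Jun 9, 2034 stands.
The 6 months extension carries Jun 9, 2034 to Dec 9, 2034.
No adjustment is made for weekends or holidays, so Dec 9, 2034 stands.
The final due date is Dec 9, 2034.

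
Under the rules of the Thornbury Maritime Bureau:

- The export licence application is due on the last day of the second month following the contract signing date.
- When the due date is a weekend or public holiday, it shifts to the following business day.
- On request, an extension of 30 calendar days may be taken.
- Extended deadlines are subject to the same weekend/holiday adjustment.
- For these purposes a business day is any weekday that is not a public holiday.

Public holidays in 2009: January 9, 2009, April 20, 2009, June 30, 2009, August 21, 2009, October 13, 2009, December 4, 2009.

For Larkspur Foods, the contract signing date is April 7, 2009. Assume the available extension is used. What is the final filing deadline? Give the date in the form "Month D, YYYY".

July 31, 2009

2 months after April 7, 2009 is June 2009; that month ends on June 30, 2009.
Because June 30, 2009 is a listed holiday, the deadline becomes July 1, 2009 (Wednesday).
Add the 30 calendar-day extension to July 1, 2009: July 31, 2009.
Since July 31, 2009 is a Friday and not a holiday, the date is unchanged.
The final due date is July 31, 2009.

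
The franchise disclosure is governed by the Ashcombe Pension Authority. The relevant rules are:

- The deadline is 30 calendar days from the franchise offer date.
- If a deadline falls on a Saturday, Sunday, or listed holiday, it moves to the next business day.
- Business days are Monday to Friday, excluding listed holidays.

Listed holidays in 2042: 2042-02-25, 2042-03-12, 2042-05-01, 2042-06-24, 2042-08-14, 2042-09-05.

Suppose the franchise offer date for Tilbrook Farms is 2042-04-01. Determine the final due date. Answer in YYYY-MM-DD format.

2042-05-02

30 calendar days after 2042-04-01 is 2042-05-01.
2042-05-01 falls on a listed holiday. Rolling to the next business day gives 2042-05-02, a Friday.
The final due date is 2042-05-02.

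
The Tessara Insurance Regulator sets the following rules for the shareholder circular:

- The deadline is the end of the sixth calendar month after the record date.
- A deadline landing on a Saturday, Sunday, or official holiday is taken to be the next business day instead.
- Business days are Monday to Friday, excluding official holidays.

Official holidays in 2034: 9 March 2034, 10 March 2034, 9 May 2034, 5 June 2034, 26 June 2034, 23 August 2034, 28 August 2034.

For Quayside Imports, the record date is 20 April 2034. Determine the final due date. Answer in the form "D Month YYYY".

31 October 2034

6 months after 20 April 2034 falls in October 2034; the last day of that month is 31 October 2034.
Since 31 October 2034 is a Tuesday and not a holiday, the date is unchanged.
The final due date is 31 October 2034.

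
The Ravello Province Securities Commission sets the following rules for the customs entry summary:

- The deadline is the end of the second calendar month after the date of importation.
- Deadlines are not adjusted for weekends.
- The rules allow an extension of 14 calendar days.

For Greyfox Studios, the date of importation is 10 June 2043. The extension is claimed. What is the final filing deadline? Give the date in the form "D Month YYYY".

14 September 2043

2 months after 10 June 2043 is August 2043; that month ends on 31 August 2043.
31 August 2043 is a Monday; no weekend or holiday adjustment applies.
Applying the 14-calendar-day extension: 31 August 2043 + 14 days = 14 September 2043.
14 September 2043 falls on a Monday. The rules make no weekend/holiday allowance, so it remains 14 September 2043.
Final deadline: 14 September 2043.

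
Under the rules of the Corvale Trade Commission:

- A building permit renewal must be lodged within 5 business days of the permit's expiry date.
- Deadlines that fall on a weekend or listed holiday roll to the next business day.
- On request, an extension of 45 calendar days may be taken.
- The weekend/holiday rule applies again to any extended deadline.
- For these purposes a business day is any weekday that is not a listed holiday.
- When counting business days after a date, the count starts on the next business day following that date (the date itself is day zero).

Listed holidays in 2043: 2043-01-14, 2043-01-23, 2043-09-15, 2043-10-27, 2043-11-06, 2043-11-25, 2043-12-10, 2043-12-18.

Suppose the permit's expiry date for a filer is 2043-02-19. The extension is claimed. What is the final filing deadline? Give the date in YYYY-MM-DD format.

2043-04-13

5 business days after 2043-02-19, excluding weekends and holidays, is 2043-02-26.
2043-02-26 (Thursday) is already a business day.
Applying the 45-calendar-day extension: 2043-02-26 + 45 days = 2043-04-12.
2043-04-12 is a Sunday, so it moves to the next business day, 2043-04-13 (Monday).
The final due date is 2043-04-13.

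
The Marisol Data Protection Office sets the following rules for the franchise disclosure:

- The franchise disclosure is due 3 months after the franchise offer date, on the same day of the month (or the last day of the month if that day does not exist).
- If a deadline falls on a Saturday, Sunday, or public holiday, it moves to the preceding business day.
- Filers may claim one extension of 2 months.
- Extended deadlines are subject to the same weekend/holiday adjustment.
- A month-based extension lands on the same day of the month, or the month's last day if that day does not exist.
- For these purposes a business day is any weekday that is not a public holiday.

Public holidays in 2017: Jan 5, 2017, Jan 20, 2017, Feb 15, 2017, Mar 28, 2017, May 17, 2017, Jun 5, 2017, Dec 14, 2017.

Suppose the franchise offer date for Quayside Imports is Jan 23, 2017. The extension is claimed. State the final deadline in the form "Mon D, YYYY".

Jun 21, 2017

3 months from Jan 23, 2017 is Apr 23, 2017.
Because Apr 23, 2017 is a Sunday, the deadline becomes Apr 21, 2017 (Friday).
Add 2 months to Apr 21, 2017: Jun 21, 2017.
Jun 21, 2017 (Wednesday) is already a business day.
So the filing is due Jun 21, 2017.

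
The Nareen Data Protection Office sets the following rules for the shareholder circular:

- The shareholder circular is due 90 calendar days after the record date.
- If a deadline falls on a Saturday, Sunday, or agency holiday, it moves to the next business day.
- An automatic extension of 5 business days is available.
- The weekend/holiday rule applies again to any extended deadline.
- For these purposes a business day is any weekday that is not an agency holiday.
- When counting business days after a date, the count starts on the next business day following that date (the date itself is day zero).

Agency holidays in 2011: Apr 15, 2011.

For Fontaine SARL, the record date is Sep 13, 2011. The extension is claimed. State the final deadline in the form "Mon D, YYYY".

Dec 19, 2011

Adding 90 calendar days to Sep 13, 2011 gives Dec 12, 2011.
Since Dec 12, 2011 is a Monday and not a holiday, the date is unchanged.
Applying the 5-business-day extension: 5 business days after Dec 12, 2011 is Dec 19, 2011.
Dec 19, 2011 (Monday) is already a business day.
So the filing is due Dec 19, 2011.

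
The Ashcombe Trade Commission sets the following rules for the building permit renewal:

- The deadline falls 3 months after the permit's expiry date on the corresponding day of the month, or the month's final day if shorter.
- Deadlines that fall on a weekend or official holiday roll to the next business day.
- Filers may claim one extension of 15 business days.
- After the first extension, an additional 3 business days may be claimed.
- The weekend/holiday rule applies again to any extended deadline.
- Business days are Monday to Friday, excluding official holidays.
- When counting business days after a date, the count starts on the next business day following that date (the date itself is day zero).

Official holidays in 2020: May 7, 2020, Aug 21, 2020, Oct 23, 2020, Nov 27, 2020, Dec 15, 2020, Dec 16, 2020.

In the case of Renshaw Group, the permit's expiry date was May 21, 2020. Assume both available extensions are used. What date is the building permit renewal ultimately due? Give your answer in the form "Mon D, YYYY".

Sep 17, 2020

3 months after May 21, 2020, on the same day of the month, is Aug 21, 2020.
Aug 21, 2020 falls on a listed holiday. Rolling to the next business day gives Aug 24, 2020, a Monday.
Counting 15 further business days from Aug 24, 2020 reaches Sep 14, 2020.
Since Sep 14, 2020 is a Monday and not a holiday, the date is unchanged.
Applying the 3-business-day extension: 3 business days after Sep 14, 2020 is Sep 17, 2020.
Since Sep 17, 2020 is a Thursday and not a holiday, the date is unchanged.
Final deadline: Sep 17, 2020.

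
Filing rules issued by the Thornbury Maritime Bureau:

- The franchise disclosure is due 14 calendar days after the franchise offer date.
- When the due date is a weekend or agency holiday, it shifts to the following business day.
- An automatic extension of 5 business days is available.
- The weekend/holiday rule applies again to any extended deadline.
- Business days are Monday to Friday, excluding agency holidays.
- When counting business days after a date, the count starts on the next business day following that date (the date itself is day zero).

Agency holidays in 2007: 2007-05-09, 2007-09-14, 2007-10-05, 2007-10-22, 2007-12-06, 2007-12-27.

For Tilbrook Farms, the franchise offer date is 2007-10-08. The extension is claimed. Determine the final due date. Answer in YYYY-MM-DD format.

2007-10-30

Trigger date 2007-10-08 + 14 calendar days = 2007-10-22.
2007-10-22 falls on a listed holiday. Rolling to the next business day gives 2007-10-23, a Tuesday.
Counting 5 further business days from 2007-10-23 reaches 2007-10-30.
2007-10-30 falls on a Tuesday, which is a business day, so no adjustment is needed.
Deadline: 2007-10-30.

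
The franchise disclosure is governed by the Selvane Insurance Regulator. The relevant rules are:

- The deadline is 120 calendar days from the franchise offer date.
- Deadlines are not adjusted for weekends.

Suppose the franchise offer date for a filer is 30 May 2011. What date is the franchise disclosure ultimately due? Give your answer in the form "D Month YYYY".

120 calendar days after 30 May 2011 is 27 September 2011.
27 September 2011 is a Tuesday; no weekend or holiday adjustment applies.
So the filing is due 27 September 2011.

27 September 2011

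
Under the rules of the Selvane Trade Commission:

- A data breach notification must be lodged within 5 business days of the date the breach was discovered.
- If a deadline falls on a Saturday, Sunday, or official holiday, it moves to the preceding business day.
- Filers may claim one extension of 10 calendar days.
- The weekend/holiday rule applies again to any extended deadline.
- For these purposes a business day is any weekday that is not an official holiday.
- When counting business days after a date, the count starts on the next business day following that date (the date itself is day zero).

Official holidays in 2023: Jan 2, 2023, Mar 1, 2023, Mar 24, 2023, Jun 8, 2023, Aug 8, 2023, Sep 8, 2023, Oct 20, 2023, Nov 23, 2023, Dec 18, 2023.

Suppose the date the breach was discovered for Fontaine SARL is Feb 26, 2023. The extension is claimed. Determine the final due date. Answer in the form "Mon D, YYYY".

Starting the day after Feb 26, 2023 and counting 5 business days lands on Mar 6, 2023.
Mar 6, 2023 (Monday) is already a business day.
With the 10-day extension, Mar 6, 2023 becomes Mar 16, 2023.
Mar 16, 2023 (Thursday) is already a business day.
Final deadline: Mar 16, 2023.

Mar 16, 2023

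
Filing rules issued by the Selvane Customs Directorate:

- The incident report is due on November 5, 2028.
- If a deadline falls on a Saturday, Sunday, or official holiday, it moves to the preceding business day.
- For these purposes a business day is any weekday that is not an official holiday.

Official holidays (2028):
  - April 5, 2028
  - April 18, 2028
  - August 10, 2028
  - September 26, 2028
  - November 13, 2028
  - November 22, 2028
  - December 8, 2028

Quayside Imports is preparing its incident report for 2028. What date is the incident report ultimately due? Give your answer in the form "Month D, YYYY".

November 3, 2028

The stated deadline is November 5, 2028.
November 5, 2028 is a Sunday; the preceding business day is November 3, 2028 (Friday).
Final deadline: November 3, 2028.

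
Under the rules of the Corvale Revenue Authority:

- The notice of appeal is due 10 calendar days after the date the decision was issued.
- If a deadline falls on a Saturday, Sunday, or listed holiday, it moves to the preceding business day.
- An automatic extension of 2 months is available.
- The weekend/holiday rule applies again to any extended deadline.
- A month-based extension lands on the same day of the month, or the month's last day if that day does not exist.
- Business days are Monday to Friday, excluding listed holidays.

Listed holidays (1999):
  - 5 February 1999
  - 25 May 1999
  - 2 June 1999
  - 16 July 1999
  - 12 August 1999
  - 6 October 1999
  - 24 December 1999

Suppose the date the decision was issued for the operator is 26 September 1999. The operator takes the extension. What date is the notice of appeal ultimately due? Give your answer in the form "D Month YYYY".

3 December 1999

From 26 September 1999, 10 calendar days later is 6 October 1999.
6 October 1999 falls on a listed holiday. Rolling to the preceding business day gives 5 October 1999, a Tuesday.
The 2 months extension carries 5 October 1999 to 5 December 1999.
Because 5 December 1999 is a Sunday, the deadline becomes 3 December 1999 (Friday).
So the filing is due 3 December 1999.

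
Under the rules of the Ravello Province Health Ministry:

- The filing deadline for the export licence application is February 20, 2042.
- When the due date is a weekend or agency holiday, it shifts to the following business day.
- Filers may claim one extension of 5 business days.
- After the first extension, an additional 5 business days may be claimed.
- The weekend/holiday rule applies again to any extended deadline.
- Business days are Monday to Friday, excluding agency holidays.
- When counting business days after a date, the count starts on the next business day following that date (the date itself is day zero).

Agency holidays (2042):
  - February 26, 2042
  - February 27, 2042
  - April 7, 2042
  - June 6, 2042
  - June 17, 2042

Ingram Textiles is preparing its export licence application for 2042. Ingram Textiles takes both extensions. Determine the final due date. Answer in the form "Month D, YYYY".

The statutory due date is February 20, 2042.
February 20, 2042 is a Thursday and not a listed holiday, so it stands.
Applying the 5-business-day extension: 5 business days after February 20, 2042 is March 3, 2042.
March 3, 2042 is a Monday and not a listed holiday, so it stands.
Applying the 5-business-day extension: 5 business days after March 3, 2042 is March 10, 2042.
March 10, 2042 is a Monday and not a listed holiday, so it stands.
So the filing is due March 10, 2042.

March 10, 2042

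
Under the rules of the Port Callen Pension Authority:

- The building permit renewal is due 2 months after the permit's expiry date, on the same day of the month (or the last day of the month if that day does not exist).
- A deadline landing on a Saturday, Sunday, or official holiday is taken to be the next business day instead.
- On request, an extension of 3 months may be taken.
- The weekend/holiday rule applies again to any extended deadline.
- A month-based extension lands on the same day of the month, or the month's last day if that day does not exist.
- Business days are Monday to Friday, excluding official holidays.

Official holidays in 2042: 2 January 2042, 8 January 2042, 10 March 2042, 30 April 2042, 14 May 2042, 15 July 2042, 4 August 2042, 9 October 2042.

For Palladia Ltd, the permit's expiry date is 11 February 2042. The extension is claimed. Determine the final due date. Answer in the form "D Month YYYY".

11 July 2042

2 months from 11 February 2042 is 11 April 2042.
11 April 2042 (Friday) is already a business day.
The 3 months extension carries 11 April 2042 to 11 July 2042.
11 July 2042 (Friday) is already a business day.
Final deadline: 11 July 2042.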